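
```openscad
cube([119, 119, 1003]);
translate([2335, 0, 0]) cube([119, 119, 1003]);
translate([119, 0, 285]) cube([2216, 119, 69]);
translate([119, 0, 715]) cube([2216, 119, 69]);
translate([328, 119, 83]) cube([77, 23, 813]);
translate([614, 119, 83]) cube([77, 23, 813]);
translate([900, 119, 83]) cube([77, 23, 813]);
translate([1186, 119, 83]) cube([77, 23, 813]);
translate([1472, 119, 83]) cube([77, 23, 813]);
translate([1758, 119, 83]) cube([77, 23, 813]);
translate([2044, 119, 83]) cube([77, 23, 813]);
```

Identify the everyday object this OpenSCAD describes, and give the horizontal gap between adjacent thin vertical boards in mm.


A fence section. The picket gap is 209 mm.

Two posts, two rails, 7 pickets — a fence section. Span 2216 mm holds 7 pickets of 77 mm with 8 equal gaps: ⌊(2216 − 7·77) / 8⌋ = 209 mm.


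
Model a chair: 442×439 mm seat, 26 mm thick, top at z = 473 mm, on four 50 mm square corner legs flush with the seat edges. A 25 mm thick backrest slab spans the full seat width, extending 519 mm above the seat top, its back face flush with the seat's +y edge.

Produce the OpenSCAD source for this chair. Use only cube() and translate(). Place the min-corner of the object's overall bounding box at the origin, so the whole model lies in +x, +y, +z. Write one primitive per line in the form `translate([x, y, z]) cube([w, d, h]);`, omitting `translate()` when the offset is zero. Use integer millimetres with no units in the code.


translate([0, 0, 447]) cube([442, 439, 26]);
cube([50, 50, 447]);
translate([392, 0, 0]) cube([50, 50, 447]);
translate([0, 389, 0]) cube([50, 50, 447]);
translate([392, 389, 0]) cube([50, 50, 447]);
translate([0, 414, 473]) cube([442, 25, 519]);


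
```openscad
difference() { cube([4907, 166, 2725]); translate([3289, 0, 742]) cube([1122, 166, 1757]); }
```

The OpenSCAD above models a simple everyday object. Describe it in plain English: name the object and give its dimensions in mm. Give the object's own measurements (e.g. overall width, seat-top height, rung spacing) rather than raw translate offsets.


A wall 4907 mm long (x), 166 mm thick (y), 2725 mm tall, with a rectangular window opening cut through it. The opening is 1122 mm wide and 1757 mm tall; its sill is at z = 742 mm and its near (−x) edge is 3289 mm from the wall's −x end. The opening passes through the full wall thickness.


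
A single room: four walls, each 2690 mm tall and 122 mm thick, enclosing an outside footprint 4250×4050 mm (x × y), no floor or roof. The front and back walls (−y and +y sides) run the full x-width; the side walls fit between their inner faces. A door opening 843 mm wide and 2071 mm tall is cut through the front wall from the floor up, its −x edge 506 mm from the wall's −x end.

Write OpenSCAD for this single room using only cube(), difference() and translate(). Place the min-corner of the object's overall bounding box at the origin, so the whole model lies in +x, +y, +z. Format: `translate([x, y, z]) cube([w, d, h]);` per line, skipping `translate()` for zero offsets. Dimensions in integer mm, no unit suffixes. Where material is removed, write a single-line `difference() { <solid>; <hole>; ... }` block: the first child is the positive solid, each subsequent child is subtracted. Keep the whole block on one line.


difference() { cube([4250, 122, 2690]); translate([506, 0, 0]) cube([843, 122, 2071]); }
translate([0, 3928, 0]) cube([4250, 122, 2690]);
translate([0, 122, 0]) cube([122, 3806, 2690]);
translate([4128, 122, 0]) cube([122, 3806, 2690]);


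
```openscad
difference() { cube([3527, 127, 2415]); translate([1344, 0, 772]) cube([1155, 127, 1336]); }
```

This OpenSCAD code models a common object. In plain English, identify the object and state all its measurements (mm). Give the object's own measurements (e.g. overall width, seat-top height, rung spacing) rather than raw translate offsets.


A wall 3527 mm long (x), 127 mm thick (y), 2415 mm tall, with a rectangular window opening cut through it. The opening is 1155 mm wide and 1336 mm tall; its sill is at z = 772 mm and its near (−x) edge is 1344 mm from the wall's −x end. The opening passes through the full wall thickness.


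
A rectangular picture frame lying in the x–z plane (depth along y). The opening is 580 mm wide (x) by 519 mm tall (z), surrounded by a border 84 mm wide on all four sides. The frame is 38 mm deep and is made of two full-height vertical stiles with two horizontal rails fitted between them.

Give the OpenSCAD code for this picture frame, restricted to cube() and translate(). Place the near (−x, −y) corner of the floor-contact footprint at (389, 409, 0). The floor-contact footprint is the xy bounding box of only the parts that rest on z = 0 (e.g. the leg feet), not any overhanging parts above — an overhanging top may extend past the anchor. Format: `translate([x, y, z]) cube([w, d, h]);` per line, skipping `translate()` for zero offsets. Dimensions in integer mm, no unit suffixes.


translate([389, 409, 0]) cube([84, 38, 687]);
translate([1053, 409, 0]) cube([84, 38, 687]);
translate([473, 409, 0]) cube([580, 38, 84]);
translate([473, 409, 603]) cube([580, 38, 84]);


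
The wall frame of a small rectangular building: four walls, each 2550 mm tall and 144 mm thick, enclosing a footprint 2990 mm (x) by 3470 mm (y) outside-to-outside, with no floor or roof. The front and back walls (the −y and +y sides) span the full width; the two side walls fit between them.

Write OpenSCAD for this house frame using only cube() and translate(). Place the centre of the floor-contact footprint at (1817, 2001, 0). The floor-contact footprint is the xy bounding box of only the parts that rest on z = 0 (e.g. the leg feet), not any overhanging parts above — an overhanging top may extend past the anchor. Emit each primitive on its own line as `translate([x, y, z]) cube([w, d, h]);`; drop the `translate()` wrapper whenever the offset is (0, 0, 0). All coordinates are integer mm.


translate([322, 266, 0]) cube([2990, 144, 2550]);
translate([322, 3592, 0]) cube([2990, 144, 2550]);
translate([322, 410, 0]) cube([144, 3182, 2550]);
translate([3168, 410, 0]) cube([144, 3182, 2550]);


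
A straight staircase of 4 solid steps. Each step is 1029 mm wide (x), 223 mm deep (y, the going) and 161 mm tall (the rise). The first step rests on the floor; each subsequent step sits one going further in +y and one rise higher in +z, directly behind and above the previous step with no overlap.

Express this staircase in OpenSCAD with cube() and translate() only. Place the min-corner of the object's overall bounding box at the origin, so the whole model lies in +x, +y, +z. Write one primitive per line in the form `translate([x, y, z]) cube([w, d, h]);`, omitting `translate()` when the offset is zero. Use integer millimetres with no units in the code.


cube([1029, 223, 161]);
translate([0, 223, 161]) cube([1029, 223, 161]);
translate([0, 446, 322]) cube([1029, 223, 161]);
translate([0, 669, 483]) cube([1029, 223, 161]);


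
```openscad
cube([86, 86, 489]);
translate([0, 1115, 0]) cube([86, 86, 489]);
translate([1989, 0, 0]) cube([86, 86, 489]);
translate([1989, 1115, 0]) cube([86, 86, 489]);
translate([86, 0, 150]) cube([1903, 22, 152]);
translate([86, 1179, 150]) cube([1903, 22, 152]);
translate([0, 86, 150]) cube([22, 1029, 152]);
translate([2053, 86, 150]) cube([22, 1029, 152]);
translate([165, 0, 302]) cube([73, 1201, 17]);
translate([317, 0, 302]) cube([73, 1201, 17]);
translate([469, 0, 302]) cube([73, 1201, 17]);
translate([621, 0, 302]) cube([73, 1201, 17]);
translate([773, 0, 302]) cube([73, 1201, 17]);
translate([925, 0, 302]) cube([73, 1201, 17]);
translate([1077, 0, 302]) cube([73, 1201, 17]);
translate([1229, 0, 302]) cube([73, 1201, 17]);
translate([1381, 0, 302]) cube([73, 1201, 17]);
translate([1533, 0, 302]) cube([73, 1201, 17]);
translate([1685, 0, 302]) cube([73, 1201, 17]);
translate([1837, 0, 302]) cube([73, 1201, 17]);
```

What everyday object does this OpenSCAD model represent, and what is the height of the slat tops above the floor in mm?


A bed frame. The slat-top height is 319 mm.

Four posts, four rails, and a row of slats — a bed frame. Slats sit on the rails at z = 150 + 152 = 302; with slat thickness 17, the top is 319 mm.


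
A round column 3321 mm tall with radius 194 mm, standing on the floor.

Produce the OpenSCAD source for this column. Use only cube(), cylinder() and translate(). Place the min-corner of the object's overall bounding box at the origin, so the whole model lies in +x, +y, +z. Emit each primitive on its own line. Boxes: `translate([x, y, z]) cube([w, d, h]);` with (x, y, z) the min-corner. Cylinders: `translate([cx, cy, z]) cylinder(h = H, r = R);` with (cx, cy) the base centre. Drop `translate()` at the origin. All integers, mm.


translate([194, 194, 0]) cylinder(h = 3321, r = 194);


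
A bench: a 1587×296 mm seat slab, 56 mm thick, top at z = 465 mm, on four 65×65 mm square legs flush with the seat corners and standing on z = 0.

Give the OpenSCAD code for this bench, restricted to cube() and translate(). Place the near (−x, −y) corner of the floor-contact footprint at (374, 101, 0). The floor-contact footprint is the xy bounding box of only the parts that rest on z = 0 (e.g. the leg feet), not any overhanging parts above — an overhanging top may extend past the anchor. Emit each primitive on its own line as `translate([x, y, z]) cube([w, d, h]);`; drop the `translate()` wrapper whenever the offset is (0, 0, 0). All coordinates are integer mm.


translate([374, 101, 409]) cube([1587, 296, 56]);
translate([374, 101, 0]) cube([65, 65, 409]);
translate([374, 332, 0]) cube([65, 65, 409]);
translate([1896, 101, 0]) cube([65, 65, 409]);
translate([1896, 332, 0]) cube([65, 65, 409]);


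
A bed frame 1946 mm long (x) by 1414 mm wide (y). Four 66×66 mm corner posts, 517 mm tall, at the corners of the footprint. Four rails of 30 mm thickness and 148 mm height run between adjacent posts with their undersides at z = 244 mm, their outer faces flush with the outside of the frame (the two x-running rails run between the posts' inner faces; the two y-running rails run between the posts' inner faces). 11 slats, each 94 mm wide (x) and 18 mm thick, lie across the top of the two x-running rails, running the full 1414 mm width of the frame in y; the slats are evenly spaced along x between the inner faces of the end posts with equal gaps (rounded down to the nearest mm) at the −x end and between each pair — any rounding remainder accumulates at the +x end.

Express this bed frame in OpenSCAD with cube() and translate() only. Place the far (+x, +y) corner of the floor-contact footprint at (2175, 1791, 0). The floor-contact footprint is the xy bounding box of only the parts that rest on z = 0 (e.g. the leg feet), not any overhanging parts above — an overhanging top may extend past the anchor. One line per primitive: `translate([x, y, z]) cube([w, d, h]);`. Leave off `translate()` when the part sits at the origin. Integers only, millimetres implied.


translate([229, 377, 0]) cube([66, 66, 517]);
translate([229, 1725, 0]) cube([66, 66, 517]);
translate([2109, 377, 0]) cube([66, 66, 517]);
translate([2109, 1725, 0]) cube([66, 66, 517]);
translate([295, 377, 244]) cube([1814, 30, 148]);
translate([295, 1761, 244]) cube([1814, 30, 148]);
translate([229, 443, 244]) cube([30, 1282, 148]);
translate([2145, 443, 244]) cube([30, 1282, 148]);
translate([360, 377, 392]) cube([94, 1414, 18]);
translate([519, 377, 392]) cube([94, 1414, 18]);
translate([678, 377, 392]) cube([94, 1414, 18]);
translate([837, 377, 392]) cube([94, 1414, 18]);
translate([996, 377, 392]) cube([94, 1414, 18]);
translate([1155, 377, 392]) cube([94, 1414, 18]);
translate([1314, 377, 392]) cube([94, 1414, 18]);
translate([1473, 377, 392]) cube([94, 1414, 18]);
translate([1632, 377, 392]) cube([94, 1414, 18]);
translate([1791, 377, 392]) cube([94, 1414, 18]);
translate([1950, 377, 392]) cube([94, 1414, 18]);


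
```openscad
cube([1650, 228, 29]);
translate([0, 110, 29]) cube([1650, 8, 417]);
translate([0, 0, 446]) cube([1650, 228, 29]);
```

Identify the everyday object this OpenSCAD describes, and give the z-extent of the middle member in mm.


An I-beam. The web height is 417 mm.

Two wide flanges with a thin centred web — an I-beam. Overall 475 mm minus two 29 mm flanges gives a web of 475 − 2·29 = 417 mm.


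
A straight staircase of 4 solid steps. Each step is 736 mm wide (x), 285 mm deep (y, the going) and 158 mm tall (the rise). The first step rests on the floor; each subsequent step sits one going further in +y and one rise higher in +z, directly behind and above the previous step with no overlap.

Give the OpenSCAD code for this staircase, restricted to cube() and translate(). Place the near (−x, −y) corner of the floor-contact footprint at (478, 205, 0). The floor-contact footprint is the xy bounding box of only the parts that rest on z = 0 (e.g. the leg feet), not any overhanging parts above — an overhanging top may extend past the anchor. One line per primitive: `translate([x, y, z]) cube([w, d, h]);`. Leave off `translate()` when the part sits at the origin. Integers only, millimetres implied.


translate([478, 205, 0]) cube([736, 285, 158]);
translate([478, 490, 158]) cube([736, 285, 158]);
translate([478, 775, 316]) cube([736, 285, 158]);
translate([478, 1060, 474]) cube([736, 285, 158]);


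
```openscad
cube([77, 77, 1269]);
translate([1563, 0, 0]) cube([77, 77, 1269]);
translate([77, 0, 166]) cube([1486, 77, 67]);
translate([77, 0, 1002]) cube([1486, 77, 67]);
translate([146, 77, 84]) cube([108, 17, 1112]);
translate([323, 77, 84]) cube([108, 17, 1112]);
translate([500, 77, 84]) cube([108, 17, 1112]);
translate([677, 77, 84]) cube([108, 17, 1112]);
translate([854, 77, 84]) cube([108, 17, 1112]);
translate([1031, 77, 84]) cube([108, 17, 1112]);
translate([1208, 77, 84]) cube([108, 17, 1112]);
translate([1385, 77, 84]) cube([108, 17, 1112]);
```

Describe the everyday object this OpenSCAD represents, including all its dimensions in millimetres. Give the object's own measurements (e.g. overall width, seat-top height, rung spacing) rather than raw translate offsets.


A fence section. Two 77×77 mm posts, 1269 mm tall, stand on the floor with a clear span of 1486 mm between their inner faces. Two horizontal rails of 77×67 mm section span the gap between the posts with their undersides at z = 166 mm and z = 1002 mm, flush with the posts' −y face. 8 pickets, each 108 mm wide, 17 mm thick and 1112 mm tall, are fixed to the +y face of the rails with their bottoms at z = 84 mm, spaced across the span with a 69 mm gap after the −x post and between neighbouring pickets, with 70 mm left before the +x post.


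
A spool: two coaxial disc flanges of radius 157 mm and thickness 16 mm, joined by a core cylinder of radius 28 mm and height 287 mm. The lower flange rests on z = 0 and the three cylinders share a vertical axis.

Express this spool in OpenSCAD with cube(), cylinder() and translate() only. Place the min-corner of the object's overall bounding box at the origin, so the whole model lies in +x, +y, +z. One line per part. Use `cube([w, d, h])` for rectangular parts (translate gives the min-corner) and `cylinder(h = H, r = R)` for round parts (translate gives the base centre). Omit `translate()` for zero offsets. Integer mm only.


translate([157, 157, 0]) cylinder(h = 16, r = 157);
translate([157, 157, 16]) cylinder(h = 287, r = 28);
translate([157, 157, 303]) cylinder(h = 16, r = 157);


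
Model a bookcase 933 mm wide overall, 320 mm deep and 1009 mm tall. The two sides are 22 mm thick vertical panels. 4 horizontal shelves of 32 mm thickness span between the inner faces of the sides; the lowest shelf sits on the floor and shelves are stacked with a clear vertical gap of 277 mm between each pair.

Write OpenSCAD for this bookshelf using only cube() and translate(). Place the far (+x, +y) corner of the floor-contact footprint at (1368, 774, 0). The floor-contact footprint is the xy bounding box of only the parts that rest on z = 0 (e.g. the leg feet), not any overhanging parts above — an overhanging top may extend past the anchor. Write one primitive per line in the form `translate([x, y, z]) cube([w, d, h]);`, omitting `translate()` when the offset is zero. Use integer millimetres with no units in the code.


translate([435, 454, 0]) cube([22, 320, 1009]);
translate([1346, 454, 0]) cube([22, 320, 1009]);
translate([457, 454, 0]) cube([889, 320, 32]);
translate([457, 454, 309]) cube([889, 320, 32]);
translate([457, 454, 618]) cube([889, 320, 32]);
translate([457, 454, 927]) cube([889, 320, 32]);


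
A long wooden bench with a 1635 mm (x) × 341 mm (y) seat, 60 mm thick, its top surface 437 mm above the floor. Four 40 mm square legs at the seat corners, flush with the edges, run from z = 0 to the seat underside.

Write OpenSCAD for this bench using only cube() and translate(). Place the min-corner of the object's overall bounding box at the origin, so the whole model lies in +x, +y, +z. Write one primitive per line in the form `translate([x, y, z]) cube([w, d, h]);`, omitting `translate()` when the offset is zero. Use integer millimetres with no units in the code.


translate([0, 0, 377]) cube([1635, 341, 60]);
cube([40, 40, 377]);
translate([0, 301, 0]) cube([40, 40, 377]);
translate([1595, 0, 0]) cube([40, 40, 377]);
translate([1595, 301, 0]) cube([40, 40, 377]);


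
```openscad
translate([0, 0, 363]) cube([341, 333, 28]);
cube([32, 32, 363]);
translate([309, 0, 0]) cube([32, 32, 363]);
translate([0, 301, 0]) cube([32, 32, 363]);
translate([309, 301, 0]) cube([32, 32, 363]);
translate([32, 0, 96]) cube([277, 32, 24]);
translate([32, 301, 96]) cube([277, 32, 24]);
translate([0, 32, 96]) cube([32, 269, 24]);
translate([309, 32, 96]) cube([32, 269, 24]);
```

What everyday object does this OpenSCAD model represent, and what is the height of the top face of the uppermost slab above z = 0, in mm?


A stool. The seat height is 391 mm.

A 341×333×28 slab at z = 363 on four corner posts — a stool. The seat top is 363 + 28 = 391 mm.


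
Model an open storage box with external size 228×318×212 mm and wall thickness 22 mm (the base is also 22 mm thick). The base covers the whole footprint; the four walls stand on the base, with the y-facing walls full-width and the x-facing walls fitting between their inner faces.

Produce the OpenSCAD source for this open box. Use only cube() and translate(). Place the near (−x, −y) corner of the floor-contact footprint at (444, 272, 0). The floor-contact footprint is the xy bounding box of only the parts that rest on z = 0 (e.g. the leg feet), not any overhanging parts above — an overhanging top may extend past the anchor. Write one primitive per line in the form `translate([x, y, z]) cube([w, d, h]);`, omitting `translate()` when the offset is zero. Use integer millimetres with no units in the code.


translate([444, 272, 0]) cube([228, 318, 22]);
translate([444, 272, 22]) cube([228, 22, 190]);
translate([444, 568, 22]) cube([228, 22, 190]);
translate([444, 294, 22]) cube([22, 274, 190]);
translate([650, 294, 22]) cube([22, 274, 190]);


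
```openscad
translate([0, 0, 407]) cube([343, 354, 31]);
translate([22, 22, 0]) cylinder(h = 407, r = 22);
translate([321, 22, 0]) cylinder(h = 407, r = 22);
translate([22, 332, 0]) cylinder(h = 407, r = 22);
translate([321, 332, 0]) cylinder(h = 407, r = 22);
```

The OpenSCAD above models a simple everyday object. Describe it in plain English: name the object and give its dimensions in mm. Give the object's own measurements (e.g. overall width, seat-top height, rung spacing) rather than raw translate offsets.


A four-legged stool. The seat is a 343×354×31 mm slab whose top surface is at z = 438 mm; four round legs, each 44 mm in diameter, run from the floor (z = 0) to the underside of the seat, each leg's axis is inset half a diameter from the nearest pair of seat edges (so the leg's bounding box is flush with the corner).


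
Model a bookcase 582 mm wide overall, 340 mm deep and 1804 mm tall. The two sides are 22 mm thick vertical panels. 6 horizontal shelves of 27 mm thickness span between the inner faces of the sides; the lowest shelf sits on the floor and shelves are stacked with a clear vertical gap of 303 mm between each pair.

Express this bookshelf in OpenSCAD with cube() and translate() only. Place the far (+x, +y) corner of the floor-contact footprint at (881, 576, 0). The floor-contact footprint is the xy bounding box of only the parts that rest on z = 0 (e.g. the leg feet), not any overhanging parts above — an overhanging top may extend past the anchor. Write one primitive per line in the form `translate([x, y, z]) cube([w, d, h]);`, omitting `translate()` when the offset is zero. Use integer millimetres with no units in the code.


translate([299, 236, 0]) cube([22, 340, 1804]);
translate([859, 236, 0]) cube([22, 340, 1804]);
translate([321, 236, 0]) cube([538, 340, 27]);
translate([321, 236, 330]) cube([538, 340, 27]);
translate([321, 236, 660]) cube([538, 340, 27]);
translate([321, 236, 990]) cube([538, 340, 27]);
translate([321, 236, 1320]) cube([538, 340, 27]);
translate([321, 236, 1650]) cube([538, 340, 27]);


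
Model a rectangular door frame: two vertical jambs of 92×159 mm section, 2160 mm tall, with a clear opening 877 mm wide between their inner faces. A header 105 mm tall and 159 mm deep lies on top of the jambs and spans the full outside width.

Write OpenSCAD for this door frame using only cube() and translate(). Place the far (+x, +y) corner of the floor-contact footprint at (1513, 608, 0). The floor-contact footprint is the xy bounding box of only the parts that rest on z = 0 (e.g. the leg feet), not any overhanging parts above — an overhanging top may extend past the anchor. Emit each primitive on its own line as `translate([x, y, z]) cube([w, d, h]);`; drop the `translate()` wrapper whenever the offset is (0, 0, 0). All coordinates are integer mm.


translate([452, 449, 0]) cube([92, 159, 2160]);
translate([1421, 449, 0]) cube([92, 159, 2160]);
translate([452, 449, 2160]) cube([1061, 159, 105]);


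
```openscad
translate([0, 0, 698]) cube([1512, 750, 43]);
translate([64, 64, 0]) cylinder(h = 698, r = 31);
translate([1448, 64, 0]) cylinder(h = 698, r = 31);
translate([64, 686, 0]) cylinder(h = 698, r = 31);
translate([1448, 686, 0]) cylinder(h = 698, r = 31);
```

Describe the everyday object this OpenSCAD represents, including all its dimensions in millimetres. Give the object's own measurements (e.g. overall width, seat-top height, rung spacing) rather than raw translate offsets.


A rectangular dining table. The top is 1512×750×43 mm with its upper surface at z = 741 mm. It stands on four round legs of 62 mm diameter, each leg's bounding box inset 33 mm from the nearest pair of top edges, running from the floor to the underside of the top.


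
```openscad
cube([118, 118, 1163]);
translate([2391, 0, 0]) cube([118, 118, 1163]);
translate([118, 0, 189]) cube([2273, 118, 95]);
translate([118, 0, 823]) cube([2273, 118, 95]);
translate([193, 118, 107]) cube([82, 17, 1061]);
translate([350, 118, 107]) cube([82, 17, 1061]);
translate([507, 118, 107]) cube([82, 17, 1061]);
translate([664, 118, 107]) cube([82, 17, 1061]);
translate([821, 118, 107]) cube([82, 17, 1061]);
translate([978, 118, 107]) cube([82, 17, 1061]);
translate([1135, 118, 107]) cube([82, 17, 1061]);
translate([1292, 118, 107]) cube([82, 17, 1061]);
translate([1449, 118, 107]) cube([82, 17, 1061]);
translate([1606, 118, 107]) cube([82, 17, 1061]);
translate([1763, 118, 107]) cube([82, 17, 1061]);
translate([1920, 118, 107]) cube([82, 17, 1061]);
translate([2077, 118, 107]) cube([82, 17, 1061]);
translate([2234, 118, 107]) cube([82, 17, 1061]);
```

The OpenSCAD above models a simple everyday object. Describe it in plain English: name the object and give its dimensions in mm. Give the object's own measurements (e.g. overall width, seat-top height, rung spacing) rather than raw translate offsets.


A fence section. Two 118×118 mm posts, 1163 mm tall, stand on the floor with a clear span of 2273 mm between their inner faces. Two horizontal rails of 118×95 mm section span the gap between the posts with their undersides at z = 189 mm and z = 823 mm, flush with the posts' −y face. 14 pickets, each 82 mm wide, 17 mm thick and 1061 mm tall, are fixed to the +y face of the rails with their bottoms at z = 107 mm, spaced across the span with a 75 mm gap after the −x post and between neighbouring pickets and before the +x post.


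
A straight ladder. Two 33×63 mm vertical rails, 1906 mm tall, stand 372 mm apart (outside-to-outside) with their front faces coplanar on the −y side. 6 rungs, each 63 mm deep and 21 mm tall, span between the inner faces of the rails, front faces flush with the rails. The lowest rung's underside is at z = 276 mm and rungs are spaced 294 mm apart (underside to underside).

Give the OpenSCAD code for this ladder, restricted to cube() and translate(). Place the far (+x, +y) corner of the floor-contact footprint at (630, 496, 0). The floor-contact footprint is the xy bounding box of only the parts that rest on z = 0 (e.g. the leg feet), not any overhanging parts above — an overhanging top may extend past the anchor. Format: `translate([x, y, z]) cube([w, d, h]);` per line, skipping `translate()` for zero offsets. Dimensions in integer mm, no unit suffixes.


translate([258, 433, 0]) cube([33, 63, 1906]);
translate([597, 433, 0]) cube([33, 63, 1906]);
translate([291, 433, 276]) cube([306, 63, 21]);
translate([291, 433, 570]) cube([306, 63, 21]);
translate([291, 433, 864]) cube([306, 63, 21]);
translate([291, 433, 1158]) cube([306, 63, 21]);
translate([291, 433, 1452]) cube([306, 63, 21]);
translate([291, 433, 1746]) cube([306, 63, 21]);


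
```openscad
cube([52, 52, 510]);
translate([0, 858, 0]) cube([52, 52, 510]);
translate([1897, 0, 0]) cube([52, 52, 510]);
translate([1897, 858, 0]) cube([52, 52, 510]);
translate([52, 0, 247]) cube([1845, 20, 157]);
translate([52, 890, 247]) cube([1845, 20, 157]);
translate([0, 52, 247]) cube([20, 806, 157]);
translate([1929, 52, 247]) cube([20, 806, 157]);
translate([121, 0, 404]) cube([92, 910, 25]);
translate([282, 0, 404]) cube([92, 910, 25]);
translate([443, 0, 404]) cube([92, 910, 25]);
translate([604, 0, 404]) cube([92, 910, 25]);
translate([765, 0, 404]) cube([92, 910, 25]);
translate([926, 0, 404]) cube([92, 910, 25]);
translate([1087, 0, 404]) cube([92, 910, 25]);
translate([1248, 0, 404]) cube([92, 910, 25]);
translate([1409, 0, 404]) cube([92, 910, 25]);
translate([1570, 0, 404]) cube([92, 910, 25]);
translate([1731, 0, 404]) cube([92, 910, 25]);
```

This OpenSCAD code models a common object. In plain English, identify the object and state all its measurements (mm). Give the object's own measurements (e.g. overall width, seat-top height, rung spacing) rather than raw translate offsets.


A bed frame 1949 mm long (x) by 910 mm wide (y). Four 52×52 mm corner posts, 510 mm tall, at the corners of the footprint. Four rails of 20 mm thickness and 157 mm height run between adjacent posts with their undersides at z = 247 mm, their outer faces flush with the outside of the frame (the two x-running rails run between the posts' inner faces; the two y-running rails run between the posts' inner faces). 11 slats, each 92 mm wide (x) and 25 mm thick, lie across the top of the two x-running rails, running the full 910 mm width of the frame in y; along x they sit between the end posts with a 69 mm gap after the −x posts and between neighbouring slats, leaving 74 mm before the +x posts.


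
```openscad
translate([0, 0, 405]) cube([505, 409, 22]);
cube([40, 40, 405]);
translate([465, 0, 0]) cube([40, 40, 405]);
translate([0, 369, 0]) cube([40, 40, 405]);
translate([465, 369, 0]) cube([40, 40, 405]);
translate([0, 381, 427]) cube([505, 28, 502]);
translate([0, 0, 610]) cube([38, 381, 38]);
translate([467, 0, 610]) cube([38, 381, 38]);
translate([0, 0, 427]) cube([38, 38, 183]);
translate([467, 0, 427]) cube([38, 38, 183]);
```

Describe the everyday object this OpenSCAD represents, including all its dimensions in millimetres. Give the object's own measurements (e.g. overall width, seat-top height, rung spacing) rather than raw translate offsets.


A chair. The seat is a 505×409×22 mm slab with its top at z = 427 mm, on four 40×40 mm corner legs (flush with the seat edges, standing on z = 0). A flat backrest 28 mm thick, 502 mm tall, spans the full seat width and rises from the seat top along its +y edge, rear face flush with the rear of the seat. Two armrests of 38×38 mm section run along each side from the seat's front edge to the front of the backrest, top faces 221 mm above the seat top and outer faces flush with the seat's x-edges; a 38×38 mm post under the front of each armrest stands on the seat at the front corner.


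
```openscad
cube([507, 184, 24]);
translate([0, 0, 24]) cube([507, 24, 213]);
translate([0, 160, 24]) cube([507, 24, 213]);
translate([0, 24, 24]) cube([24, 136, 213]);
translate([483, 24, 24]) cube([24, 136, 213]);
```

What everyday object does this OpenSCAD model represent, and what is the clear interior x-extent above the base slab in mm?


An open box. The internal width is 459 mm.

A 507×184 base slab with four walls standing on it — an open box. The base is 507 mm wide and the walls are 24 mm thick, so the internal width is 507 − 2 × 24 = 459 mm.


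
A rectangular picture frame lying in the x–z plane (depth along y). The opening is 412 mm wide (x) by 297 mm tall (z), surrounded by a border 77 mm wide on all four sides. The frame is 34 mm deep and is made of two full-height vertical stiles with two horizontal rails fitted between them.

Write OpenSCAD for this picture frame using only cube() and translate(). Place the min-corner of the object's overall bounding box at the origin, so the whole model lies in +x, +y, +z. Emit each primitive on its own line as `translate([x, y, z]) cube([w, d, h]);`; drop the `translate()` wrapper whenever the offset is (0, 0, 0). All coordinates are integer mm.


cube([77, 34, 451]);
translate([489, 0, 0]) cube([77, 34, 451]);
translate([77, 0, 0]) cube([412, 34, 77]);
translate([77, 0, 374]) cube([412, 34, 77]);


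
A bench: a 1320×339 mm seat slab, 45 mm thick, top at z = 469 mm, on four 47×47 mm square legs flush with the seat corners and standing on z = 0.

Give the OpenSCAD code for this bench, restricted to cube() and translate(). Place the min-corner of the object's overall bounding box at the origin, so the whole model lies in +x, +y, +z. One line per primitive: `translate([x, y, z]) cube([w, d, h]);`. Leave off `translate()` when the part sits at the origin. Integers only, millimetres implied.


// leg_h = 469 − 45 = 424
translate([0, 0, 424]) cube([1320, 339, 45]);
cube([47, 47, 424]);
translate([0, 292, 0]) cube([47, 47, 424]);
translate([1273, 0, 0]) cube([47, 47, 424]);
translate([1273, 292, 0]) cube([47, 47, 424]);


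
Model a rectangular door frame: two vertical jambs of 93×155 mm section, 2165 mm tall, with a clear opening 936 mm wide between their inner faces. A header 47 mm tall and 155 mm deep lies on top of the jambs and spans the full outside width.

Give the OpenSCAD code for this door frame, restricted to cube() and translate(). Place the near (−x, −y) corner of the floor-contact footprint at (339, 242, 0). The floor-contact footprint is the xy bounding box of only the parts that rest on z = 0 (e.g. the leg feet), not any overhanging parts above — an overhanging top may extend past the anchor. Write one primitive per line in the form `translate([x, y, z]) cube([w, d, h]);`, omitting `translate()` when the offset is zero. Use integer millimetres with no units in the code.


translate([339, 242, 0]) cube([93, 155, 2165]);
translate([1368, 242, 0]) cube([93, 155, 2165]);
translate([339, 242, 2165]) cube([1122, 155, 47]);


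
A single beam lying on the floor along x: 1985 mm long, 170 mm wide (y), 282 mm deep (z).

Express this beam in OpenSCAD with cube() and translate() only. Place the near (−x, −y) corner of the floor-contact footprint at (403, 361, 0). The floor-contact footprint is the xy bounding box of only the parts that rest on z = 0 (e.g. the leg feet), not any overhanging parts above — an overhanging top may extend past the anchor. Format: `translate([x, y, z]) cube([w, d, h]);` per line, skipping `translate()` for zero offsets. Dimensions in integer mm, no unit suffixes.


translate([403, 361, 0]) cube([1985, 170, 282]);


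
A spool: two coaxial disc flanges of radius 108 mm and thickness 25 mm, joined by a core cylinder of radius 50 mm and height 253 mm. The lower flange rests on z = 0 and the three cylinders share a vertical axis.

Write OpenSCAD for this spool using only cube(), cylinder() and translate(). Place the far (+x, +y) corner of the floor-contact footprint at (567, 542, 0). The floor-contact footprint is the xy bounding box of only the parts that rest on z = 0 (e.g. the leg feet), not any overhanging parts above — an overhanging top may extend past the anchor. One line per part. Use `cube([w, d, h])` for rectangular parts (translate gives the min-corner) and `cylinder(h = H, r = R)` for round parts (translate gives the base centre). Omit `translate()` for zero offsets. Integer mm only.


translate([459, 434, 0]) cylinder(h = 25, r = 108);
translate([459, 434, 25]) cylinder(h = 253, r = 50);
translate([459, 434, 278]) cylinder(h = 25, r = 108);


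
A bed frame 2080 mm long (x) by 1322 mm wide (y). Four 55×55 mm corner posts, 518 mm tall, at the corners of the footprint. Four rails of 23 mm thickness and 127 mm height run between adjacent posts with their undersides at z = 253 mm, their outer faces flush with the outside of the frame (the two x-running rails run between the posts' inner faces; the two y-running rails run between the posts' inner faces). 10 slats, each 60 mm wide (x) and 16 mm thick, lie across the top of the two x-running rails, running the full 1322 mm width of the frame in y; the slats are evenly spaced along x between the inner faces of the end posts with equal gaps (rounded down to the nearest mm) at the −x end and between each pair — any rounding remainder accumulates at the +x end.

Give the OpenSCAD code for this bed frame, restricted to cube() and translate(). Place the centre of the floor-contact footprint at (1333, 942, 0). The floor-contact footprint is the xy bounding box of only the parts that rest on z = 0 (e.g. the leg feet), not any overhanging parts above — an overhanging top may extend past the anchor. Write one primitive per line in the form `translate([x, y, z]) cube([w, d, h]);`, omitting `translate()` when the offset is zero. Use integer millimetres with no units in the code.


translate([293, 281, 0]) cube([55, 55, 518]);
translate([293, 1548, 0]) cube([55, 55, 518]);
translate([2318, 281, 0]) cube([55, 55, 518]);
translate([2318, 1548, 0]) cube([55, 55, 518]);
translate([348, 281, 253]) cube([1970, 23, 127]);
translate([348, 1580, 253]) cube([1970, 23, 127]);
translate([293, 336, 253]) cube([23, 1212, 127]);
translate([2350, 336, 253]) cube([23, 1212, 127]);
translate([472, 281, 380]) cube([60, 1322, 16]);
translate([656, 281, 380]) cube([60, 1322, 16]);
translate([840, 281, 380]) cube([60, 1322, 16]);
translate([1024, 281, 380]) cube([60, 1322, 16]);
translate([1208, 281, 380]) cube([60, 1322, 16]);
translate([1392, 281, 380]) cube([60, 1322, 16]);
translate([1576, 281, 380]) cube([60, 1322, 16]);
translate([1760, 281, 380]) cube([60, 1322, 16]);
translate([1944, 281, 380]) cube([60, 1322, 16]);
translate([2128, 281, 380]) cube([60, 1322, 16]);


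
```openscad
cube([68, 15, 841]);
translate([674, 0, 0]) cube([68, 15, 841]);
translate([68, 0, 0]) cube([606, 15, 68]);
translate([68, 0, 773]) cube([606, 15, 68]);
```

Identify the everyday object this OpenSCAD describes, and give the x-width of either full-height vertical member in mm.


A picture frame. The border width is 68 mm.

Four thin pieces enclosing a rectangular opening — a picture frame. The two full-height stiles are 841 mm tall; the top rail sits at z = 773 and is 68 mm tall, so the border above the opening is 841 − 773 = 68 mm, matching the stile x-width.


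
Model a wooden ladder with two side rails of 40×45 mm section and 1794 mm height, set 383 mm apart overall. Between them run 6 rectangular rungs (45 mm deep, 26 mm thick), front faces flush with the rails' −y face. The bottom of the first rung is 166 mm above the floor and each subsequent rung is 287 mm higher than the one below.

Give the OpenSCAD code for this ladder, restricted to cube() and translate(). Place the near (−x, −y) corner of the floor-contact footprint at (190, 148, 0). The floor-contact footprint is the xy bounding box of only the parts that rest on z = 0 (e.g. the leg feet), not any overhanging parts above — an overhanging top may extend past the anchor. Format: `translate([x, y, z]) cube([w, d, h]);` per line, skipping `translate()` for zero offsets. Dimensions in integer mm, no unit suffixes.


translate([190, 148, 0]) cube([40, 45, 1794]);
translate([533, 148, 0]) cube([40, 45, 1794]);
translate([230, 148, 166]) cube([303, 45, 26]);
translate([230, 148, 453]) cube([303, 45, 26]);
translate([230, 148, 740]) cube([303, 45, 26]);
translate([230, 148, 1027]) cube([303, 45, 26]);
translate([230, 148, 1314]) cube([303, 45, 26]);
translate([230, 148, 1601]) cube([303, 45, 26]);


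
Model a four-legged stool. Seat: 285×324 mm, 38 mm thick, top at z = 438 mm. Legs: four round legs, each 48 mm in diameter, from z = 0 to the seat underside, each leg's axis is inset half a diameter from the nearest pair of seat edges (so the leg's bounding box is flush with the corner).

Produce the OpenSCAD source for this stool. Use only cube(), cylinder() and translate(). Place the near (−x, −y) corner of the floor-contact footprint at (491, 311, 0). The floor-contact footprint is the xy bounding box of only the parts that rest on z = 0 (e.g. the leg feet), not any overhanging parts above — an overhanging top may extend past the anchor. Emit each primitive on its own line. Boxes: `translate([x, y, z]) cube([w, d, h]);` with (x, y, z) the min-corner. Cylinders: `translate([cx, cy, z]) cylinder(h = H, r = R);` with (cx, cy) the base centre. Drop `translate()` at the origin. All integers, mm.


translate([491, 311, 400]) cube([285, 324, 38]);
translate([515, 335, 0]) cylinder(h = 400, r = 24);
translate([752, 335, 0]) cylinder(h = 400, r = 24);
translate([515, 611, 0]) cylinder(h = 400, r = 24);
translate([752, 611, 0]) cylinder(h = 400, r = 24);


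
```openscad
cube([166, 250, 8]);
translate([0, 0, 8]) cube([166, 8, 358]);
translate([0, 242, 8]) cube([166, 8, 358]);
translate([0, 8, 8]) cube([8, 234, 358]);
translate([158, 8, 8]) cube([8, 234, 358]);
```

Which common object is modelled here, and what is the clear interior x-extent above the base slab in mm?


An open box. The internal width is 150 mm.

A 166×250 base slab with four walls standing on it — an open box. The base is 166 mm wide and the walls are 8 mm thick, so the internal width is 166 − 2 × 8 = 150 mm.


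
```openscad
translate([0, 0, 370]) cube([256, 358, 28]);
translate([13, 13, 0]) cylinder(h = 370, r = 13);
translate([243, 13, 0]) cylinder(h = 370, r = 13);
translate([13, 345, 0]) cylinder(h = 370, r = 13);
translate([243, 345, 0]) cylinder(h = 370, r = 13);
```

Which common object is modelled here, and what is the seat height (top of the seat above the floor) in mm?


A stool. The seat height is 398 mm.

A 256×358×28 slab at z = 370 on four corner cylinders — a stool. The seat top is 370 + 28 = 398 mm.


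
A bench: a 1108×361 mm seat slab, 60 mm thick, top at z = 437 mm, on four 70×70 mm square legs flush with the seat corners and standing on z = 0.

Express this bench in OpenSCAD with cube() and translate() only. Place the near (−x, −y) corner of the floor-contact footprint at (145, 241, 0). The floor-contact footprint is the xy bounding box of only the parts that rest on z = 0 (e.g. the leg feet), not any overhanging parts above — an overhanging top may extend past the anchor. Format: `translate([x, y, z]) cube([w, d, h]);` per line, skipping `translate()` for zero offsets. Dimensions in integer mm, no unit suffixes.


translate([145, 241, 377]) cube([1108, 361, 60]);
translate([145, 241, 0]) cube([70, 70, 377]);
translate([145, 532, 0]) cube([70, 70, 377]);
translate([1183, 241, 0]) cube([70, 70, 377]);
translate([1183, 532, 0]) cube([70, 70, 377]);
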